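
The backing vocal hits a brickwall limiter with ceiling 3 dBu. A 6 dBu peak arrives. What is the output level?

3 dBu

A brickwall limiter is an ∞:1 compressor: any input above the ceiling is clamped to 3 dBu.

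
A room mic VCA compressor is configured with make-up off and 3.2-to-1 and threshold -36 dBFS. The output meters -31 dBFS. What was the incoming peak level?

That's 5 dB above the -36 dBFS threshold.
Before 3.2:1 compression the overshoot was 5 × 3.2 = 16 dB, so input = -36 + 16 = -20 dBFS.

-20 dBFS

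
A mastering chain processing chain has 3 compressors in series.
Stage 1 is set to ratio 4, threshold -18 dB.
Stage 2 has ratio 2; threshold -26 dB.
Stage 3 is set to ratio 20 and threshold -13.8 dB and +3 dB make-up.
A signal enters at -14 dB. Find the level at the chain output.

-18.5 dB

Stage 1: -14 dB is 4 dB over -18 dB; at 4:1 that becomes 1 dB over, giving -17 dB.
Stage 2: 9 dB above -26 dB, reduced 2:1 to 4.5 dB above → -21.5 dB.
Stage 3: below threshold (-21.5 ≤ -13.8); passes unchanged; make-up brings it to -18.5 dB.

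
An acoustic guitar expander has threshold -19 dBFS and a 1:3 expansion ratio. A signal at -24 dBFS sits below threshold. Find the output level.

The input is 5 dB below the -19 dBFS threshold.
A 1:3 expander multiplies undershoot by 3: 5 × 3 = 15 dB below threshold.
Output = -19 − 15 = -34 dBFS.

-34 dBFS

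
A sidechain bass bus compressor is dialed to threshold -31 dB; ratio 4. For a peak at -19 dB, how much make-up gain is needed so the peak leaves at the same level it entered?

9 dB

Without make-up, output = threshold + overshoot/4 = -31 + 3 = -28 dB.
Gap to target: 9 dB.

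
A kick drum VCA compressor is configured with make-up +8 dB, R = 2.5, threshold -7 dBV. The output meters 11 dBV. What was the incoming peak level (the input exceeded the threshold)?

18 dBV

Before make-up, the level was 11 − 8 = 3 dBV.
That's 10 dB above the -7 dBV threshold.
Before 2.5:1 compression the overshoot was 10 × 2.5 = 25 dB, so input = -7 + 25 = 18 dBV.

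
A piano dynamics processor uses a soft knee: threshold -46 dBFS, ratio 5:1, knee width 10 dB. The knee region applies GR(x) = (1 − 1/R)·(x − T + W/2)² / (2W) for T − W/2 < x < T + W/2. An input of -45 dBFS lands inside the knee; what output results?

x − T + W/2 = -45 − (-46) + 5 = 6.
GR = (1 − 1/5) × 6² / 20 = 0.8 × 36 / 20 = 1.44 dB.
Output = -45 − 1.44 = -46.44 dBFS.

-46.44 dBFS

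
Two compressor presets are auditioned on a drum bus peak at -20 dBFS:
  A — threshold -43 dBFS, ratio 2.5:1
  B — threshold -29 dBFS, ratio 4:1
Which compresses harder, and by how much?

A, by 7.05 dB

A: GR = 23 − 23/2.5 = 13.8 dB.
B: GR = 9 − 9/4 = 6.75 dB.
A reduces 7.05 dB more.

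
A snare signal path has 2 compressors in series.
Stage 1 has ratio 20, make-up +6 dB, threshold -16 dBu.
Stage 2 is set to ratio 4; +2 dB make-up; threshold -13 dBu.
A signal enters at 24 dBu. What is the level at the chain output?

-9.75 dBu

Stage 1: 40 dB above -16 dBu, reduced 20:1 to 2 dB above → -14 dBu; +6 dB make-up → -8 dBu.
Stage 2: overshoot 5 dB → 5/4 = 1.25 dB → -11.75 dBu; +2 dB make-up → -9.75 dBu.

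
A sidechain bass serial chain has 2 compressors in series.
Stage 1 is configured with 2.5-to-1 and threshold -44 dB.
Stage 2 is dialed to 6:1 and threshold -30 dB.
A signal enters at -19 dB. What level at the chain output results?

Stage 1: overshoot 25 dB → 25/2.5 = 10 dB → -34 dB.
Stage 2: -34 dB is at or below the -30 dB threshold — no compression; output -34 dB.

-34 dB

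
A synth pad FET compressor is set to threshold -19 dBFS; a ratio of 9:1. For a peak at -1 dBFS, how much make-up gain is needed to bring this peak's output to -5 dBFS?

Overshoot 18 dB → 18/9 = 2 dB after compression, so the compressed level is -19 + 2 = -17 dBFS.
Make-up = target − compressed = -5 − (-17) = 12 dB.

12 dB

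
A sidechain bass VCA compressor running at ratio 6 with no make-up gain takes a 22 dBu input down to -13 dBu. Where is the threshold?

-20 dBu

Input is 42 dB above T (since output overshoot × R = input overshoot: (-13 − T)·6 = 22 − T gives T = -20 dBu).
Check: -20 + (22 − (-20))/6 = -20 + 7 = -13 dBu. ✓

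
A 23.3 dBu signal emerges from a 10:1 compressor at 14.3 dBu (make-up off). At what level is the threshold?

Input is 10 dB above T (since output overshoot × R = input overshoot: (14.3 − T)·10 = 23.3 − T gives T = 13.3 dBu).
Check: 13.3 + (23.3 − 13.3)/10 = 13.3 + 1 = 14.3 dBu. ✓

13.3 dBu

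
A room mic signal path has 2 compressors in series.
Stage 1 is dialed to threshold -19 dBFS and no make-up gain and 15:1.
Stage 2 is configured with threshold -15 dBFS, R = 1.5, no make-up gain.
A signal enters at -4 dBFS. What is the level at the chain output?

Stage 1: -4 dBFS is 15 dB over -19 dBFS; at 15:1 that becomes 1 dB over, giving -18 dBFS.
Stage 2: below threshold (-18 ≤ -15); passes unchanged; output -18 dBFS.

-18 dBFS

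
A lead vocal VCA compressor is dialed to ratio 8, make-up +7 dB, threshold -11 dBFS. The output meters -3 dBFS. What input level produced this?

Remove make-up: -3 − 7 = -10 dBFS.
Post-compression overshoot = -10 − (-11) = 1 dB.
Input overshoot = R × output overshoot = 8 dB → input = -11 + 8 = -3 dBFS.

-3 dBFS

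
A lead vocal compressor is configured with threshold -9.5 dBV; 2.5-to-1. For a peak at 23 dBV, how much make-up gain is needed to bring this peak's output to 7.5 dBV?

4 dB

The peak compresses to -9.5 + 32.5/2.5 = 3.5 dBV.
To reach 7.5 dBV requires 7.5 − 3.5 = 4 dB of make-up.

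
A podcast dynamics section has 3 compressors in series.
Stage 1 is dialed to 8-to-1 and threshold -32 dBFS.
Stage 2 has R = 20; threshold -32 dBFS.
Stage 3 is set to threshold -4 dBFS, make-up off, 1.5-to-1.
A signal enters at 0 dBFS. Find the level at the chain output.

Stage 1: 32 dB above -32 dBFS, reduced 8:1 to 4 dB above → -28 dBFS.
Stage 2: -28 dBFS is 4 dB over -32 dBFS; at 20:1 that becomes 0.2 dB over, giving -31.8 dBFS.
Stage 3: -31.8 dBFS ≤ -4 dBFS, so stage 3 doesn't engage; output -31.8 dBFS.

-31.8 dBFS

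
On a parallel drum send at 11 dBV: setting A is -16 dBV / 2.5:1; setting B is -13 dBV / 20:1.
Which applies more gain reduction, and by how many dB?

B, by 6.6 dB

A: GR = 27 − 27/2.5 = 16.2 dB.
B: GR = 24 − 24/20 = 22.8 dB.
B applies 6.6 dB more gain reduction.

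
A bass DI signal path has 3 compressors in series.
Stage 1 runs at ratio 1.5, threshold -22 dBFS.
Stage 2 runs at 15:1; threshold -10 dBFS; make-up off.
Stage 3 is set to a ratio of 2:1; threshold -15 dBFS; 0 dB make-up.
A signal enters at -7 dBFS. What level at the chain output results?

-13.5 dBFS

Stage 1: -7 dBFS is 15 dB over -22 dBFS; at 1.5:1 that becomes 10 dB over, giving -12 dBFS.
Stage 2: below threshold (-12 ≤ -10); passes unchanged; output -12 dBFS.
Stage 3: overshoot 3 dB → 3/2 = 1.5 dB → -13.5 dBFS.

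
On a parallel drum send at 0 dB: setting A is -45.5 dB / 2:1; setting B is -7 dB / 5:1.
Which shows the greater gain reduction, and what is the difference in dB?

A: 45.5 dB over, compressed to 22.75 dB over, so 22.75 dB of GR.
B: 7 dB over, compressed to 1.4 dB over, so 5.6 dB of GR.
Difference: 17.15 dB in favour of A.

A, by 17.15 dB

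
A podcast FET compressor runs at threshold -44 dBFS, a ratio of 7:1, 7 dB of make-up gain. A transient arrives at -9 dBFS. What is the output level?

The input is 35 dB above the -44 dBFS threshold.
7:1 compression reduces that to 35/7 = 5 dB over.
So the level is -44 + 5 = -39 dBFS; make-up adds 7 dB, giving -32 dBFS.

-32 dBFS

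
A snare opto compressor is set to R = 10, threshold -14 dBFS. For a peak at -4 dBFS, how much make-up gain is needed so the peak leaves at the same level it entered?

Without make-up, output = threshold + overshoot/10 = -14 + 1 = -13 dBFS.
Gap to target: 9 dB.

9 dB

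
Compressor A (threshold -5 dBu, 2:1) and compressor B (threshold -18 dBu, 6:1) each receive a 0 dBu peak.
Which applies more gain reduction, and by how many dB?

B, by 12.5 dB

A: overshoot 5 dB → output overshoot 2.5 dB → GR 2.5 dB.
B: overshoot 18 dB → output overshoot 3 dB → GR 15 dB.
Difference: 12.5 dB in favour of B.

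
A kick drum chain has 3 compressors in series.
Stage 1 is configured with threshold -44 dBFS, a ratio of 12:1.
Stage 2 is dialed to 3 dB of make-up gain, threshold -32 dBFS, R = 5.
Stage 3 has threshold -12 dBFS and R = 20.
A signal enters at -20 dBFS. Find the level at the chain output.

Stage 1: overshoot 24 dB → 24/12 = 2 dB → -42 dBFS.
Stage 2: -42 dBFS is at or below the -32 dBFS threshold — no compression; make-up brings it to -39 dBFS.
Stage 3: below threshold (-39 ≤ -12); passes unchanged; output -39 dBFS.

-39 dBFS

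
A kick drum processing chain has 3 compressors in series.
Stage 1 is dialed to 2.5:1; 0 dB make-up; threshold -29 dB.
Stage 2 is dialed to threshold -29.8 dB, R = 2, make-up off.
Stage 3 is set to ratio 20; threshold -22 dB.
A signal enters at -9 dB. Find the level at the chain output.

Stage 1: overshoot 20 dB → 20/2.5 = 8 dB → -21 dB.
Stage 2: 8.8 dB above -29.8 dB, reduced 2:1 to 4.4 dB above → -25.4 dB.
Stage 3: below threshold (-25.4 ≤ -22); passes unchanged; output -25.4 dB.

-25.4 dB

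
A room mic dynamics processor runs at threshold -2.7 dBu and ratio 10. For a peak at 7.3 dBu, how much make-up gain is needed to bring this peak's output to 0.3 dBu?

Overshoot 10 dB → 10/10 = 1 dB after compression, so the compressed level is -2.7 + 1 = -1.7 dBu.
Make-up = target − compressed = 0.3 − (-1.7) = 2 dB.

2 dB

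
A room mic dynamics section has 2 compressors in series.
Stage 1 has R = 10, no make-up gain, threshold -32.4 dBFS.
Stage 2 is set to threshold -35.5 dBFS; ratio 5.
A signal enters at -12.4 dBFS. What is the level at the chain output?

Stage 1: 20 dB above -32.4 dBFS, reduced 10:1 to 2 dB above → -30.4 dBFS.
Stage 2: 5.1 dB above -35.5 dBFS, reduced 5:1 to 1.02 dB above → -34.48 dBFS.

-34.48 dBFS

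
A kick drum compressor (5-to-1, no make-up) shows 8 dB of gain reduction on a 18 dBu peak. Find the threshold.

Input is 10 dB above T (since output overshoot × R = input overshoot: (10 − T)·5 = 18 − T gives T = 8 dBu).
Check: 8 + (18 − 8)/5 = 8 + 2 = 10 dBu. ✓

8 dBu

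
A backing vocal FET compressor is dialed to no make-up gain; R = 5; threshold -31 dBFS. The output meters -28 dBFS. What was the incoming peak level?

-16 dBFS

Post-compression overshoot = -28 − (-31) = 3 dB.
Undo the ratio: input overshoot = 3 × 5 = 15 dB, giving input = -16 dBFS.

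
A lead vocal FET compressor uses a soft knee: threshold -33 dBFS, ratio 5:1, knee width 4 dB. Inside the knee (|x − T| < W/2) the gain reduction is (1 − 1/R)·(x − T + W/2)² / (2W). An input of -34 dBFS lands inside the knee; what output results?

x − T + W/2 = -34 − (-33) + 2 = 1.
GR = (1 − 1/5) × 1² / 8 = 0.8 × 1 / 8 = 0.1 dB.
Output = -34 − 0.1 = -34.1 dBFS.

-34.1 dBFS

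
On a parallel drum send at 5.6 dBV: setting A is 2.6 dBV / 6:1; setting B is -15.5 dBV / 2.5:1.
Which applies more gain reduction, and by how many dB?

A: 3 dB over, compressed to 0.5 dB over, so 2.5 dB of GR.
B: 21.1 dB over, compressed to 8.44 dB over, so 12.66 dB of GR.
B applies 10.16 dB more gain reduction.

B, by 10.16 dB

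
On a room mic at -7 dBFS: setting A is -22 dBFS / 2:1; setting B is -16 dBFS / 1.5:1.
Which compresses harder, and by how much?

A: 15 dB over, compressed to 7.5 dB over, so 7.5 dB of GR.
B: 9 dB over, compressed to 6 dB over, so 3 dB of GR.
Difference: 4.5 dB in favour of A.

A, by 4.5 dB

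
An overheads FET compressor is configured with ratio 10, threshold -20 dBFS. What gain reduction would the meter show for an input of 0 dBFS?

Overshoot = 0 − (-20) = 20 dB.
After 10:1 compression the overshoot becomes 20/10 = 2 dB.
Gain reduction = 20 − 2 = 18 dB.

18 dB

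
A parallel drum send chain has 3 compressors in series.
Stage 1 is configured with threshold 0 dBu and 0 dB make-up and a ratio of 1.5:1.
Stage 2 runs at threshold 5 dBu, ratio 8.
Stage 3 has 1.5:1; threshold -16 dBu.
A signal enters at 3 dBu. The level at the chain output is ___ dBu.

Stage 1: 3 dBu is 3 dB over 0 dBu; at 1.5:1 that becomes 2 dB over, giving 2 dBu.
Stage 2: 2 dBu is at or below the 5 dBu threshold — no compression; output 2 dBu.
Stage 3: 18 dB above -16 dBu, reduced 1.5:1 to 12 dB above → -4 dBu.

-4 dBu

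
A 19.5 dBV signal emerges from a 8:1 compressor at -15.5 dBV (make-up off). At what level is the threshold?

-20.5 dBV

Let T be the threshold. Output overshoot = (input overshoot)/R, so -15.5 − T = (19.5 − T)/8.
8·(-15.5 − T) = 19.5 − T → 7·T = -124 − 19.5 = -143.5.
T = -143.5/7 = -20.5 dBV.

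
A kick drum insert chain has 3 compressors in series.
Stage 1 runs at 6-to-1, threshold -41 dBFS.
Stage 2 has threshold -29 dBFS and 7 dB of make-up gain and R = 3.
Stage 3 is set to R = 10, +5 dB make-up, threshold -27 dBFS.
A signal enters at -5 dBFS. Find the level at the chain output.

Stage 1: overshoot 36 dB → 36/6 = 6 dB → -35 dBFS.
Stage 2: -35 dBFS is at or below the -29 dBFS threshold — no compression; make-up brings it to -28 dBFS.
Stage 3: -28 dBFS is at or below the -27 dBFS threshold — no compression; make-up brings it to -23 dBFS.

-23 dBFS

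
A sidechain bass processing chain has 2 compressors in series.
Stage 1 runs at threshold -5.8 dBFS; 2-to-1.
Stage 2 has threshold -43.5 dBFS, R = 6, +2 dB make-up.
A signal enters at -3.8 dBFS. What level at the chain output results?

Stage 1: -3.8 dBFS is 2 dB over -5.8 dBFS; at 2:1 that becomes 1 dB over, giving -4.8 dBFS.
Stage 2: -4.8 dBFS is 38.7 dB over -43.5 dBFS; at 6:1 that becomes 6.45 dB over, giving -37.05 dBFS; +2 dB make-up → -35.05 dBFS.

-35.05 dBFS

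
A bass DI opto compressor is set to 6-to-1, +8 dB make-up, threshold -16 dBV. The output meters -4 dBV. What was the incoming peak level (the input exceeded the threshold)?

Stripping the +8 dB make-up gives -12 dBV at the gain stage.
Post-compression overshoot = -12 − (-16) = 4 dB.
Undo the ratio: input overshoot = 4 × 6 = 24 dB, giving input = 8 dBV.

8 dBV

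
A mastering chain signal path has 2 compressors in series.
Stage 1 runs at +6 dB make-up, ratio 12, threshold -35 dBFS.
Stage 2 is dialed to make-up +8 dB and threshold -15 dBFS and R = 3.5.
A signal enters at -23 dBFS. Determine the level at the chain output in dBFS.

-20 dBFS

Stage 1: 12 dB above -35 dBFS, reduced 12:1 to 1 dB above → -34 dBFS; +6 dB make-up → -28 dBFS.
Stage 2: -28 dBFS is at or below the -15 dBFS threshold — no compression; make-up brings it to -20 dBFS.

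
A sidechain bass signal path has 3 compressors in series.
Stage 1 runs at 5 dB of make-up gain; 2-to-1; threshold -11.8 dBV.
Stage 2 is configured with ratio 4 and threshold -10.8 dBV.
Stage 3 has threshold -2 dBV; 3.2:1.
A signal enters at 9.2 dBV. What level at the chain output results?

-7.175 dBV

Stage 1: 21 dB above -11.8 dBV, reduced 2:1 to 10.5 dB above → -1.3 dBV; +5 dB make-up → 3.7 dBV.
Stage 2: 3.7 dBV is 14.5 dB over -10.8 dBV; at 4:1 that becomes 3.625 dB over, giving -7.175 dBV.
Stage 3: -7.175 dBV ≤ -2 dBV, so stage 3 doesn't engage; output -7.175 dBV.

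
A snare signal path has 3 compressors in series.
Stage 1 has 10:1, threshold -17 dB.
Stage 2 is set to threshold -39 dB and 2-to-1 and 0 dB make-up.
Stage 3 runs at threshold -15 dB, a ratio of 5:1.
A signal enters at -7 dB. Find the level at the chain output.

-27.5 dB

Stage 1: overshoot 10 dB → 10/10 = 1 dB → -16 dB.
Stage 2: 23 dB above -39 dB, reduced 2:1 to 11.5 dB above → -27.5 dB.
Stage 3: -27.5 dB ≤ -15 dB, so stage 3 doesn't engage; output -27.5 dB.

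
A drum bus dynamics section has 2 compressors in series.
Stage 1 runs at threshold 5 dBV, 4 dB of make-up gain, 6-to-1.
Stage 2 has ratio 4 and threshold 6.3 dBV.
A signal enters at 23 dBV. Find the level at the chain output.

7.725 dBV

Stage 1: 18 dB above 5 dBV, reduced 6:1 to 3 dB above → 8 dBV; +4 dB make-up → 12 dBV.
Stage 2: overshoot 5.7 dB → 5.7/4 = 1.425 dB → 7.725 dBV.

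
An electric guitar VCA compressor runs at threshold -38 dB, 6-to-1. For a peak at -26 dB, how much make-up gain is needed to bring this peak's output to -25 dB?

Overshoot 12 dB → 12/6 = 2 dB after compression, so the compressed level is -38 + 2 = -36 dB.
Make-up = target − compressed = -25 − (-36) = 11 dB.

11 dB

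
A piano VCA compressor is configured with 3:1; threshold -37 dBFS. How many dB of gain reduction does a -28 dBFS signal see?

6 dB

The signal is 9 dB above threshold.
At 3:1, output sits 9/3 = 3 dB above threshold.
Gain reduction = 9 − 3 = 6 dB.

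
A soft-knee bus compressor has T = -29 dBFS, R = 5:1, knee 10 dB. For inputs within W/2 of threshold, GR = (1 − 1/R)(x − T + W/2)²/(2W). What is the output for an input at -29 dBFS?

x − T + W/2 = -29 − (-29) + 5 = 5.
GR = (1 − 1/5) × 5² / 20 = 0.8 × 25 / 20 = 1 dB.
Output = -29 − 1 = -30 dBFS.

-30 dBFS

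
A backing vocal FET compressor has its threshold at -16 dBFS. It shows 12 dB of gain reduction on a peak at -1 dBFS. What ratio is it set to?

Input overshoot = -1 − (-16) = 15 dB.
Output overshoot = 15 − 12 = 3 dB.
Ratio = input overshoot / output overshoot = 15 / 3 = 5.

5:1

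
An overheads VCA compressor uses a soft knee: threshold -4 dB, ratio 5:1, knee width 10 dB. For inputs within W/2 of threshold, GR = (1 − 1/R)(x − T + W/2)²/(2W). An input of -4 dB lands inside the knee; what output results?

x − T + W/2 = -4 − (-4) + 5 = 5.
GR = (1 − 1/5) × 5² / 20 = 0.8 × 25 / 20 = 1 dB.
Output = -4 − 1 = -5 dB.

-5 dB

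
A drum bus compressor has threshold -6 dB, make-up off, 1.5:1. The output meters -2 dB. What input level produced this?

0 dB

The compressed level sits -2 − (-6) = 4 dB over threshold.
Before 1.5:1 compression the overshoot was 4 × 1.5 = 6 dB, so input = -6 + 6 = 0 dB.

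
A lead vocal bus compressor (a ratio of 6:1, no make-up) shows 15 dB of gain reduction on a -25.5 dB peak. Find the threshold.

Let T be the threshold. Output overshoot = (input overshoot)/R, so -40.5 − T = (-25.5 − T)/6.
6·(-40.5 − T) = -25.5 − T → 5·T = -243 − (-25.5) = -217.5.
T = -217.5/5 = -43.5 dB.

-43.5 dB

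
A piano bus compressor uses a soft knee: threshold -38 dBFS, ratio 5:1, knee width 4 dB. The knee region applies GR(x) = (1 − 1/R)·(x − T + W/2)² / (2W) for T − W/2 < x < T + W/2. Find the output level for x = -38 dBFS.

x − T + W/2 = -38 − (-38) + 2 = 2.
GR = (1 − 1/5) × 2² / 8 = 0.8 × 4 / 8 = 0.4 dB.
Output = -38 − 0.4 = -38.4 dBFS.

-38.4 dBFS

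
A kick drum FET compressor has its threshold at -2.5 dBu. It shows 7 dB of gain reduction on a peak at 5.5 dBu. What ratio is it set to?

Input overshoot = 5.5 − (-2.5) = 8 dB.
Output overshoot = 8 − 7 = 1 dB.
Ratio = input overshoot / output overshoot = 8 / 1 = 8.

8:1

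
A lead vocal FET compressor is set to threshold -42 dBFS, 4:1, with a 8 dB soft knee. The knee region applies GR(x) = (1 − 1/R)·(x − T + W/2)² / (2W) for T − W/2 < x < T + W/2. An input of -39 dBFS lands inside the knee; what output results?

-41.296875 dBFS

x − T + W/2 = -39 − (-42) + 4 = 7.
GR = (1 − 1/4) × 7² / 16 = 0.75 × 49 / 16 = 2.296875 dB.
Output = -39 − 2.296875 = -41.296875 dBFS.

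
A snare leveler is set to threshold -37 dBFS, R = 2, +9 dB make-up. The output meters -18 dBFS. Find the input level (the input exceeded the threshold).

Stripping the +9 dB make-up gives -27 dBFS at the gain stage.
The compressed level sits -27 − (-37) = 10 dB over threshold.
Undo the ratio: input overshoot = 10 × 2 = 20 dB, giving input = -17 dBFS.

-17 dBFS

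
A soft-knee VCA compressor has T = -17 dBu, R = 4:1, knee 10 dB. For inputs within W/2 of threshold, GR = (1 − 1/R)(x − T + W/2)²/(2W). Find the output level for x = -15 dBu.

-16.8375 dBu

x − T + W/2 = -15 − (-17) + 5 = 7.
GR = (1 − 1/4) × 7² / 20 = 0.75 × 49 / 20 = 1.8375 dB.
Output = -15 − 1.8375 = -16.8375 dBu.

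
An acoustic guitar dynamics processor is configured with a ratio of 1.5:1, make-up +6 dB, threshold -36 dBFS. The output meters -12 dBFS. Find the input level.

-9 dBFS

Before make-up, the level was -12 − 6 = -18 dBFS.
The compressed level sits -18 − (-36) = 18 dB over threshold.
Before 1.5:1 compression the overshoot was 18 × 1.5 = 27 dB, so input = -36 + 27 = -9 dBFS.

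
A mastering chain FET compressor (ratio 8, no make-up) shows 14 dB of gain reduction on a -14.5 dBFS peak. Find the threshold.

-30.5 dBFS

Gain reduction = -14.5 − (-28.5) = 14 dB; output overshoot = GR / (R − 1) = 14 / 7 = 2 dB.
Threshold = output − output overshoot = -28.5 − 2 = -30.5 dBFS.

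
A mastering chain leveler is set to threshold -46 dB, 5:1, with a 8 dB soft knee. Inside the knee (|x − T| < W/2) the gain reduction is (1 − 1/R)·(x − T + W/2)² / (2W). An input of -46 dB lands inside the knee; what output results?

x − T + W/2 = -46 − (-46) + 4 = 4.
GR = (1 − 1/5) × 4² / 16 = 0.8 × 16 / 16 = 0.8 dB.
Output = -46 − 0.8 = -46.8 dB.

-46.8 dB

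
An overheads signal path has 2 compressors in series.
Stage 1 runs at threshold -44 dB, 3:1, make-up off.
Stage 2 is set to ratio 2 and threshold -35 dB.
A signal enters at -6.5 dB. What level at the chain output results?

-33.25 dB

Stage 1: 37.5 dB above -44 dB, reduced 3:1 to 12.5 dB above → -31.5 dB.
Stage 2: 3.5 dB above -35 dB, reduced 2:1 to 1.75 dB above → -33.25 dB.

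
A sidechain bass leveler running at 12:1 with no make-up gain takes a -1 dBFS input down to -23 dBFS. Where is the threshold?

-25 dBFS

Input is 24 dB above T (since output overshoot × R = input overshoot: (-23 − T)·12 = -1 − T gives T = -25 dBFS).
Check: -25 + (-1 − (-25))/12 = -25 + 2 = -23 dBFS. ✓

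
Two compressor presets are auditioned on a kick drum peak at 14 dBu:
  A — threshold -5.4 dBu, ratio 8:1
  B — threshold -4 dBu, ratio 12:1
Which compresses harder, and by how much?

A: overshoot 19.4 dB → output overshoot 2.425 dB → GR 16.975 dB.
B: overshoot 18 dB → output overshoot 1.5 dB → GR 16.5 dB.
A applies 0.475 dB more gain reduction.

A, by 0.475 dB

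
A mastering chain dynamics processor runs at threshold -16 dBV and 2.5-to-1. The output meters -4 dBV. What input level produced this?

14 dBV

Post-compression overshoot = -4 − (-16) = 12 dB.
Before 2.5:1 compression the overshoot was 12 × 2.5 = 30 dB, so input = -16 + 30 = 14 dBV.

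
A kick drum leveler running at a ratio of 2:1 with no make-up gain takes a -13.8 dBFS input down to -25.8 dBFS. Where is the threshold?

-37.8 dBFS

Input is 24 dB above T (since output overshoot × R = input overshoot: (-25.8 − T)·2 = -13.8 − T gives T = -37.8 dBFS).
Check: -37.8 + (-13.8 − (-37.8))/2 = -37.8 + 12 = -25.8 dBFS. ✓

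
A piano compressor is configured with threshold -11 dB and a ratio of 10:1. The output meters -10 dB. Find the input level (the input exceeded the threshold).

That's 1 dB above the -11 dB threshold.
Before 10:1 compression the overshoot was 1 × 10 = 10 dB, so input = -11 + 10 = -1 dB.

-1 dB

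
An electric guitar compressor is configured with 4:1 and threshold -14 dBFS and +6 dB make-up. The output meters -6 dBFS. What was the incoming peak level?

-6 dBFS

Remove make-up: -6 − 6 = -12 dBFS.
The compressed level sits -12 − (-14) = 2 dB over threshold.
Input overshoot = R × output overshoot = 8 dB → input = -14 + 8 = -6 dBFS.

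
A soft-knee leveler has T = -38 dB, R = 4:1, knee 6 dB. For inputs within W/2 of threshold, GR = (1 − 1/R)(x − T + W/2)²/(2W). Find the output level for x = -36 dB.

-37.5625 dB

x − T + W/2 = -36 − (-38) + 3 = 5.
GR = (1 − 1/4) × 5² / 12 = 0.75 × 25 / 12 = 1.5625 dB.
Output = -36 − 1.5625 = -37.5625 dB.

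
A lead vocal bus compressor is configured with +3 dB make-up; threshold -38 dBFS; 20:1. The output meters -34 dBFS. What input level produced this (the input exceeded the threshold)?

Stripping the +3 dB make-up gives -37 dBFS at the gain stage.
Post-compression overshoot = -37 − (-38) = 1 dB.
Undo the ratio: input overshoot = 1 × 20 = 20 dB, giving input = -18 dBFS.

-18 dBFS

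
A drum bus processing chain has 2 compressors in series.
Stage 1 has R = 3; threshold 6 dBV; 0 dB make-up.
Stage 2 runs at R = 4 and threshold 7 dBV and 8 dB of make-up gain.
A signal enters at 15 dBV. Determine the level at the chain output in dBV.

15.5 dBV

Stage 1: 15 dBV is 9 dB over 6 dBV; at 3:1 that becomes 3 dB over, giving 9 dBV.
Stage 2: 2 dB above 7 dBV, reduced 4:1 to 0.5 dB above → 7.5 dBV; +8 dB make-up → 15.5 dBV.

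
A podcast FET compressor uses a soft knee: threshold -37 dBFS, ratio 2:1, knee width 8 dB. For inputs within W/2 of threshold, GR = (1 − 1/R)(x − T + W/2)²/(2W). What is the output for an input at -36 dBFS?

x − T + W/2 = -36 − (-37) + 4 = 5.
GR = (1 − 1/2) × 5² / 16 = 0.5 × 25 / 16 = 0.78125 dB.
Output = -36 − 0.78125 = -36.78125 dBFS.

-36.78125 dBFS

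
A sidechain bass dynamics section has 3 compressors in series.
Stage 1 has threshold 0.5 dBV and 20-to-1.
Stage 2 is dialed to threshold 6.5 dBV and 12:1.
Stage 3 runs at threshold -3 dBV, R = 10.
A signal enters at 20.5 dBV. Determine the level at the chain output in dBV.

Stage 1: 20 dB above 0.5 dBV, reduced 20:1 to 1 dB above → 1.5 dBV.
Stage 2: 1.5 dBV is at or below the 6.5 dBV threshold — no compression; output 1.5 dBV.
Stage 3: 4.5 dB above -3 dBV, reduced 10:1 to 0.45 dB above → -2.55 dBV.

-2.55 dBV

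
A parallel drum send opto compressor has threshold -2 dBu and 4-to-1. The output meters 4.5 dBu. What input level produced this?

24 dBu

Post-compression overshoot = 4.5 − (-2) = 6.5 dB.
Undo the ratio: input overshoot = 6.5 × 4 = 26 dB, giving input = 24 dBu.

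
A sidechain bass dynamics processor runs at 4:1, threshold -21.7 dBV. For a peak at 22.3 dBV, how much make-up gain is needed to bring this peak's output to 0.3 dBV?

Without make-up, output = threshold + overshoot/4 = -21.7 + 11 = -10.7 dBV.
Gap to target: 11 dB.

11 dB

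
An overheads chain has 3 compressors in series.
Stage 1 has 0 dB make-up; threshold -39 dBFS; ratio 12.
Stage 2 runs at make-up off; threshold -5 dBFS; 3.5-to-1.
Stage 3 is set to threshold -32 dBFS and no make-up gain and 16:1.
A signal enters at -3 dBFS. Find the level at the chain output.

Stage 1: overshoot 36 dB → 36/12 = 3 dB → -36 dBFS.
Stage 2: -36 dBFS ≤ -5 dBFS, so stage 2 doesn't engage; output -36 dBFS.
Stage 3: below threshold (-36 ≤ -32); passes unchanged; output -36 dBFS.

-36 dBFS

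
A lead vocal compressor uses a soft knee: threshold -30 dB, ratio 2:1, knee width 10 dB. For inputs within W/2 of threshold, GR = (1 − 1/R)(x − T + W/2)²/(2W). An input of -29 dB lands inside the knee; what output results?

x − T + W/2 = -29 − (-30) + 5 = 6.
GR = (1 − 1/2) × 6² / 20 = 0.5 × 36 / 20 = 0.9 dB.
Output = -29 − 0.9 = -29.9 dB.

-29.9 dB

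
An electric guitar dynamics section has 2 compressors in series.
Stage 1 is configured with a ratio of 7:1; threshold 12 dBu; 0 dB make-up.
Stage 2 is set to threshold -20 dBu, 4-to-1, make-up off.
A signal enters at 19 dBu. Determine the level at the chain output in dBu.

Stage 1: 19 dBu is 7 dB over 12 dBu; at 7:1 that becomes 1 dB over, giving 13 dBu.
Stage 2: overshoot 33 dB → 33/4 = 8.25 dB → -11.75 dBu.

-11.75 dBu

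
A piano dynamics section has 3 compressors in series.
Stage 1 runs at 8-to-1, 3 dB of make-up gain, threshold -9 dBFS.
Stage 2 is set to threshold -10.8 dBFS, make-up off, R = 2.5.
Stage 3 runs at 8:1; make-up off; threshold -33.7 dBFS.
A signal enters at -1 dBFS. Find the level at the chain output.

-30.5475 dBFS

Stage 1: 8 dB above -9 dBFS, reduced 8:1 to 1 dB above → -8 dBFS; +3 dB make-up → -5 dBFS.
Stage 2: overshoot 5.8 dB → 5.8/2.5 = 2.32 dB → -8.48 dBFS.
Stage 3: -8.48 dBFS is 25.22 dB over -33.7 dBFS; at 8:1 that becomes 3.1525 dB over, giving -30.5475 dBFS.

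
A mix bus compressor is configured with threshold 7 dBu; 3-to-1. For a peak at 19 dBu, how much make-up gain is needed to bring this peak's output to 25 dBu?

14 dB

Without make-up, output = threshold + overshoot/3 = 7 + 4 = 11 dBu.
Gap to target: 14 dB.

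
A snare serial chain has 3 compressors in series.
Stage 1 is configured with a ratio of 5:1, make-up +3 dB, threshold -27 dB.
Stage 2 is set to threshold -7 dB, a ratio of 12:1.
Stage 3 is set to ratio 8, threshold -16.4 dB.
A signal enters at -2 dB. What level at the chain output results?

Stage 1: 25 dB above -27 dB, reduced 5:1 to 5 dB above → -22 dB; +3 dB make-up → -19 dB.
Stage 2: below threshold (-19 ≤ -7); passes unchanged; output -19 dB.
Stage 3: below threshold (-19 ≤ -16.4); passes unchanged; output -19 dB.

-19 dB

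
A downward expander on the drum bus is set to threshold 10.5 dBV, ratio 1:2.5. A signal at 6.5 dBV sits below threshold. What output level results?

0.5 dBV

Below threshold, a 1:2.5 expander applies gain = (2.5−1)×(T − x) of attenuation.
(2.5−1) × 4 = 6 dB, so output = 6.5 − 6 = 0.5 dBV.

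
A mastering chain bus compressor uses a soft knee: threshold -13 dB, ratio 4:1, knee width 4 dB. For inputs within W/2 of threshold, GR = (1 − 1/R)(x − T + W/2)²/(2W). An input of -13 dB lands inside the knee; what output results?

-13.375 dB

x − T + W/2 = -13 − (-13) + 2 = 2.
GR = (1 − 1/4) × 2² / 8 = 0.75 × 4 / 8 = 0.375 dB.
Output = -13 − 0.375 = -13.375 dB.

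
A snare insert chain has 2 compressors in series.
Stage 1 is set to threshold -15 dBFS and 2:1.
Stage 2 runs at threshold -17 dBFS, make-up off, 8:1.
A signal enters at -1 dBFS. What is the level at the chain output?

-15.875 dBFS

Stage 1: overshoot 14 dB → 14/2 = 7 dB → -8 dBFS.
Stage 2: 9 dB above -17 dBFS, reduced 8:1 to 1.125 dB above → -15.875 dBFS.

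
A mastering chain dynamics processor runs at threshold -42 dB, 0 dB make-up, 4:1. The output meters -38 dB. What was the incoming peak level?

That's 4 dB above the -42 dB threshold.
Input overshoot = R × output overshoot = 16 dB → input = -42 + 16 = -26 dB.

-26 dB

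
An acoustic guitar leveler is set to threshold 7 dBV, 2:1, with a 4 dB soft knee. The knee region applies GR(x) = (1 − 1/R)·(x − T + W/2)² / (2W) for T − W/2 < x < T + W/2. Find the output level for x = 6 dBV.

x − T + W/2 = 6 − 7 + 2 = 1.
GR = (1 − 1/2) × 1² / 8 = 0.5 × 1 / 8 = 0.0625 dB.
Output = 6 − 0.0625 = 5.9375 dBV.

5.9375 dBV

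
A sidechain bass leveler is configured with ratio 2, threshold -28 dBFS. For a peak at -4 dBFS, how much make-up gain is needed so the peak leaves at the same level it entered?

The peak compresses to -28 + 24/2 = -16 dBFS.
To reach -4 dBFS requires -4 − (-16) = 12 dB of make-up.

12 dB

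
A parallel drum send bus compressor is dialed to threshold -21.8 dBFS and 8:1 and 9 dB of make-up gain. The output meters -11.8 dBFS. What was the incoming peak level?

Stripping the +9 dB make-up gives -20.8 dBFS at the gain stage.
Post-compression overshoot = -20.8 − (-21.8) = 1 dB.
Before 8:1 compression the overshoot was 1 × 8 = 8 dB, so input = -21.8 + 8 = -13.8 dBFS.

-13.8 dBFS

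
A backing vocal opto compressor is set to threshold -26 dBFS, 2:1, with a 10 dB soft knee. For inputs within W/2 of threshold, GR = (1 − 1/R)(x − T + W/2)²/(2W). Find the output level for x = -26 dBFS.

x − T + W/2 = -26 − (-26) + 5 = 5.
GR = (1 − 1/2) × 5² / 20 = 0.5 × 25 / 20 = 0.625 dB.
Output = -26 − 0.625 = -26.625 dBFS.

-26.625 dBFS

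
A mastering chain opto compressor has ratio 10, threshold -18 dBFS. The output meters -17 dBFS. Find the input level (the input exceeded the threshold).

-8 dBFS

The compressed level sits -17 − (-18) = 1 dB over threshold.
Before 10:1 compression the overshoot was 1 × 10 = 10 dB, so input = -18 + 10 = -8 dBFS.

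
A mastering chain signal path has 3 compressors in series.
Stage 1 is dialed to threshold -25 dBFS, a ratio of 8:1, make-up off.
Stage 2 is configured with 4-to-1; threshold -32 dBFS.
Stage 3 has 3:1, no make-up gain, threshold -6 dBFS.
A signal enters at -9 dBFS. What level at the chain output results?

Stage 1: -9 dBFS is 16 dB over -25 dBFS; at 8:1 that becomes 2 dB over, giving -23 dBFS.
Stage 2: 9 dB above -32 dBFS, reduced 4:1 to 2.25 dB above → -29.75 dBFS.
Stage 3: -29.75 dBFS is at or below the -6 dBFS threshold — no compression; output -29.75 dBFS.

-29.75 dBFS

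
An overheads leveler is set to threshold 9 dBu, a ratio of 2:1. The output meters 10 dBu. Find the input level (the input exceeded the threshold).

The compressed level sits 10 − 9 = 1 dB over threshold.
Before 2:1 compression the overshoot was 1 × 2 = 2 dB, so input = 9 + 2 = 11 dBu.

11 dBu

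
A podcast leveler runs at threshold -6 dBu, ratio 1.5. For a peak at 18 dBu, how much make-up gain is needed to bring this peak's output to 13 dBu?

Without make-up, output = threshold + overshoot/1.5 = -6 + 16 = 10 dBu.
Gap to target: 3 dB.

3 dB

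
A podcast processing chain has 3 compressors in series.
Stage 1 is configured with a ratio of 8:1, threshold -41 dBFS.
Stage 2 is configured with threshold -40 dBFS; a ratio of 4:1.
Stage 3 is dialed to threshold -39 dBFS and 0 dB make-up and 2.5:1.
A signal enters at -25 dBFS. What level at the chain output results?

Stage 1: -25 dBFS is 16 dB over -41 dBFS; at 8:1 that becomes 2 dB over, giving -39 dBFS.
Stage 2: 1 dB above -40 dBFS, reduced 4:1 to 0.25 dB above → -39.75 dBFS.
Stage 3: -39.75 dBFS is at or below the -39 dBFS threshold — no compression; output -39.75 dBFS.

-39.75 dBFS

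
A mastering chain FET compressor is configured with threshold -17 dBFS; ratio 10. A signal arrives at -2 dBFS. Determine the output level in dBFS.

-15.5 dBFS

Overshoot: -2 − (-17) = 15 dB.
At 10:1 the overshoot is divided by 10, leaving 1.5 dB above threshold.
So the level is -17 + 1.5 = -15.5 dBFS.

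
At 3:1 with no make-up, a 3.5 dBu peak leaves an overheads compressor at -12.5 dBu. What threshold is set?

-20.5 dBu

Let T be the threshold. Output overshoot = (input overshoot)/R, so -12.5 − T = (3.5 − T)/3.
3·(-12.5 − T) = 3.5 − T → 2·T = -37.5 − 3.5 = -41.
T = -41/2 = -20.5 dBu.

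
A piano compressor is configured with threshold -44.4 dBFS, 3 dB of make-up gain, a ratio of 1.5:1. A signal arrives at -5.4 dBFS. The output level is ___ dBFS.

-5.4 dBFS sits 39 dB over threshold.
At 1.5:1 the overshoot is divided by 1.5, leaving 26 dB above threshold.
So the level is -44.4 + 26 = -18.4 dBFS; make-up adds 3 dB, giving -15.4 dBFS.

-15.4 dBFS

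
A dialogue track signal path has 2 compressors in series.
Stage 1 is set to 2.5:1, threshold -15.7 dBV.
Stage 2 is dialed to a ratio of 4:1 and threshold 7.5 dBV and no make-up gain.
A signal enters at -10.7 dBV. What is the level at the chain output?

-13.7 dBV

Stage 1: 5 dB above -15.7 dBV, reduced 2.5:1 to 2 dB above → -13.7 dBV.
Stage 2: -13.7 dBV ≤ 7.5 dBV, so stage 2 doesn't engage; output -13.7 dBV.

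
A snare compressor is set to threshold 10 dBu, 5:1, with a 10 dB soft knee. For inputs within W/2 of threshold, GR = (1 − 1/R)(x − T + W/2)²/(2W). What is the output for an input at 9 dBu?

8.36 dBu

x − T + W/2 = 9 − 10 + 5 = 4.
GR = (1 − 1/5) × 4² / 20 = 0.8 × 16 / 20 = 0.64 dB.
Output = 9 − 0.64 = 8.36 dBu.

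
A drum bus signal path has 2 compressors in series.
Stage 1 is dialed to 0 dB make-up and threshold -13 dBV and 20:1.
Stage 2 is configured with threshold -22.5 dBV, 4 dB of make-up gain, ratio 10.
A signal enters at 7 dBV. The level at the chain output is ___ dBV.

Stage 1: 20 dB above -13 dBV, reduced 20:1 to 1 dB above → -12 dBV.
Stage 2: 10.5 dB above -22.5 dBV, reduced 10:1 to 1.05 dB above → -21.45 dBV; +4 dB make-up → -17.45 dBV.

-17.45 dBV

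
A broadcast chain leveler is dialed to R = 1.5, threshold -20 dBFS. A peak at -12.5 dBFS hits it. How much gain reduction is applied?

2.5 dB

-12.5 dBFS exceeds the threshold by 7.5 dB.
After 1.5:1 compression the overshoot becomes 7.5/1.5 = 5 dB.
GR = overshoot in − overshoot out = 7.5 − 5 = 2.5 dB.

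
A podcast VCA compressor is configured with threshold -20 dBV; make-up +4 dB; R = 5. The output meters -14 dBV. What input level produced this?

-10 dBV

Before make-up, the level was -14 − 4 = -18 dBV.
The compressed level sits -18 − (-20) = 2 dB over threshold.
Undo the ratio: input overshoot = 2 × 5 = 10 dB, giving input = -10 dBV.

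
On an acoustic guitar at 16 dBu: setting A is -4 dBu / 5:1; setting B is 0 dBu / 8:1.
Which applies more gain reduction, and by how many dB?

A, by 2 dB

A: overshoot 20 dB → output overshoot 4 dB → GR 16 dB.
B: overshoot 16 dB → output overshoot 2 dB → GR 14 dB.
A reduces 2 dB more.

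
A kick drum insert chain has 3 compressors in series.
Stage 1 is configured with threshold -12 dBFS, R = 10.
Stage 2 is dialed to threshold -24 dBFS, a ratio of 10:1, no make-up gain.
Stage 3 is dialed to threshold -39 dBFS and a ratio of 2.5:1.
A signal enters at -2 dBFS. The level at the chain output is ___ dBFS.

Stage 1: -2 dBFS is 10 dB over -12 dBFS; at 10:1 that becomes 1 dB over, giving -11 dBFS.
Stage 2: overshoot 13 dB → 13/10 = 1.3 dB → -22.7 dBFS.
Stage 3: 16.3 dB above -39 dBFS, reduced 2.5:1 to 6.52 dB above → -32.48 dBFS.

-32.48 dBFS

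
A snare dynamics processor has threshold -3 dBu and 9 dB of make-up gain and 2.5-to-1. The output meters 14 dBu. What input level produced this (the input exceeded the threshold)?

17 dBu

Remove make-up: 14 − 9 = 5 dBu.
Post-compression overshoot = 5 − (-3) = 8 dB.
Undo the ratio: input overshoot = 8 × 2.5 = 20 dB, giving input = 17 dBu.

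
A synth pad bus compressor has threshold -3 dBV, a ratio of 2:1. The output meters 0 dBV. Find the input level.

3 dBV

Post-compression overshoot = 0 − (-3) = 3 dB.
Before 2:1 compression the overshoot was 3 × 2 = 6 dB, so input = -3 + 6 = 3 dBV.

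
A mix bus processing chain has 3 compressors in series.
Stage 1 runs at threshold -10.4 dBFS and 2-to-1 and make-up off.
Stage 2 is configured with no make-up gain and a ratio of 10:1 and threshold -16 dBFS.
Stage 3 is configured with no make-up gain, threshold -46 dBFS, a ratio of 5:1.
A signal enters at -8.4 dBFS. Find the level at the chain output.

-39.868 dBFS

Stage 1: 2 dB above -10.4 dBFS, reduced 2:1 to 1 dB above → -9.4 dBFS.
Stage 2: 6.6 dB above -16 dBFS, reduced 10:1 to 0.66 dB above → -15.34 dBFS.
Stage 3: 30.66 dB above -46 dBFS, reduced 5:1 to 6.132 dB above → -39.868 dBFS.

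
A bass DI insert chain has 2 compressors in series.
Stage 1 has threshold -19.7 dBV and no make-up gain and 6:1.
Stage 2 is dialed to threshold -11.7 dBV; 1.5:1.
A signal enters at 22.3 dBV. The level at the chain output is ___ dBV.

Stage 1: 42 dB above -19.7 dBV, reduced 6:1 to 7 dB above → -12.7 dBV.
Stage 2: below threshold (-12.7 ≤ -11.7); passes unchanged; output -12.7 dBV.

-12.7 dBV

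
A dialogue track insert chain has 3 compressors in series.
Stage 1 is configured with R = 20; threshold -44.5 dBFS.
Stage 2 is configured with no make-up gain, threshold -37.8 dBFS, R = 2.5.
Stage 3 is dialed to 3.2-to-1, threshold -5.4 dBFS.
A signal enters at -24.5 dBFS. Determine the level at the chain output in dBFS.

-43.5 dBFS

Stage 1: overshoot 20 dB → 20/20 = 1 dB → -43.5 dBFS.
Stage 2: -43.5 dBFS is at or below the -37.8 dBFS threshold — no compression; output -43.5 dBFS.
Stage 3: -43.5 dBFS is at or below the -5.4 dBFS threshold — no compression; output -43.5 dBFS.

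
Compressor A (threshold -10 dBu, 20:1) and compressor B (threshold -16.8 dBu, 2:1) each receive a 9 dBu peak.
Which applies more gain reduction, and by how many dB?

A, by 5.15 dB

A: 19 dB over, compressed to 0.95 dB over, so 18.05 dB of GR.
B: 25.8 dB over, compressed to 12.9 dB over, so 12.9 dB of GR.
A reduces 5.15 dB more.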